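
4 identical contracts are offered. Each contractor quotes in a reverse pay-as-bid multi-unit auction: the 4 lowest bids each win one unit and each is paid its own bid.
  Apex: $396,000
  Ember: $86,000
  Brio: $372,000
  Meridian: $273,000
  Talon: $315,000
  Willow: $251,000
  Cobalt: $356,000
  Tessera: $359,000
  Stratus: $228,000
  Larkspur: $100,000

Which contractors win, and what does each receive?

Bids ranked low→high: 86,000 (Ember), 100,000 (Larkspur), 228,000 (Stratus), 251,000 (Willow), 273,000 (Meridian), 315,000 (Talon), …
The 4 lowest are Ember, Larkspur, Stratus, Willow.
Each winner is paid its own bid: Ember $86,000, Larkspur $100,000, Stratus $228,000, Willow $251,000.

Ember $86,000, Larkspur $100,000, Stratus $228,000, Willow $251,000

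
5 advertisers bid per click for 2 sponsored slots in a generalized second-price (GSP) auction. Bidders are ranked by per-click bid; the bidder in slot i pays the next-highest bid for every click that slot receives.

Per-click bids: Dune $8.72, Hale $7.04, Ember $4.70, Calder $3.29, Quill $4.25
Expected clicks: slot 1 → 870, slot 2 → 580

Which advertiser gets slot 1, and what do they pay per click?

Dune; $7.04 per click

Ranked by bid: $8.72 (Dune) > $7.04 (Hale) > $4.70 (Ember) > …
Slot 1 goes to the first-ranked bidder, Dune, who pays the next bid down: $7.04/click.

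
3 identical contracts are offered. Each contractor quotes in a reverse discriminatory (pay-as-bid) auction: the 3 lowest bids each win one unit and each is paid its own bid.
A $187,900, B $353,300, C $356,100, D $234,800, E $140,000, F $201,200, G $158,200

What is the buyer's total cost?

Ordering the bids: 140,000 (E), 158,200 (G), 187,900 (A), 201,200 (F), 234,800 (D), …
Winners (3 units): E, G, A.
Total cost = 140,000 + 158,200 + 187,900 = $486,100.

Total cost: $486,100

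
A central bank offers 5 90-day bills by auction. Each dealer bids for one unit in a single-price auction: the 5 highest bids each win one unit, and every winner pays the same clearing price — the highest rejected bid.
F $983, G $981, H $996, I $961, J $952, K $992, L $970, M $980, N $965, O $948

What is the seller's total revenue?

Bids ranked high→low: 996 (H), 992 (K), 983 (F), 981 (G), 980 (M), 970 (L), 965 (N), …
The 5 highest are H, K, F, G, M.
First losing bid is L's $970, which sets the uniform price.
Total revenue = 5 × $970 = $4,850.

Total revenue: $4,850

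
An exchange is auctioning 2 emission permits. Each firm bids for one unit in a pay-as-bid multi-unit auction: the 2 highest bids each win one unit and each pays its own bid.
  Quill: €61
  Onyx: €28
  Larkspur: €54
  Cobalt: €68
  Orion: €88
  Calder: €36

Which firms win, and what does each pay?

Ordering the bids: 88 (Orion), 68 (Cobalt), 61 (Quill), 54 (Larkspur), …
Winners (2 units): Orion, Cobalt.
Each winner pays its own bid: Orion €88, Cobalt €68.

Orion €88, Cobalt €68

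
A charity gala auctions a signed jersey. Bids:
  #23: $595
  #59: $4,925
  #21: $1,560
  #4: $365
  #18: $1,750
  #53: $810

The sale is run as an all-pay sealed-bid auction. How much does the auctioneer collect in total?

Total revenue: $10,005

All-pay sealed-bid auction: the highest bidder wins the item, but every bidder pays their own bid.
Bids in order: 4,925 (#59) > 1,750 (#18) > 1,560 (#21) > 810 (#53) > 595 (#23) > 365 (#4)
Every bidder forfeits their bid regardless of winning.
Revenue = 595 + 4,925 + 1,560 + 365 + 1,750 + 810 = $10,005.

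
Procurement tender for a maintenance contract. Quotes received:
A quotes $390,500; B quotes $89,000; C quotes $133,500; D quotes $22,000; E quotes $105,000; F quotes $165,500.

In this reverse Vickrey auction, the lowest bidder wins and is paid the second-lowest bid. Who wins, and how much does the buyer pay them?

D is paid $89,000

Sorting bids: 22,000 (D) < 89,000 (B) < 105,000 (E) < 133,500 (C) < 165,500 (F) < 390,500 (A)
D is lowest; is paid the second-lowest bid, $89,000.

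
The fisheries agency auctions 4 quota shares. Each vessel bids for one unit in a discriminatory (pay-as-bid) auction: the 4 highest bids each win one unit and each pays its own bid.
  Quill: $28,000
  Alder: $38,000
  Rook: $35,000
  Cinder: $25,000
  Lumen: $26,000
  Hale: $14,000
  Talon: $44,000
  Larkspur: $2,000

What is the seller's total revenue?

Total revenue: $145,000

Sorting: 44,000 (Talon), 38,000 (Alder), 35,000 (Rook), 28,000 (Quill), 26,000 (Lumen), 25,000 (Cinder), …
The 4 highest are Talon, Alder, Rook, Quill.
Total revenue = 44,000 + 38,000 + 35,000 + 28,000 = $145,000.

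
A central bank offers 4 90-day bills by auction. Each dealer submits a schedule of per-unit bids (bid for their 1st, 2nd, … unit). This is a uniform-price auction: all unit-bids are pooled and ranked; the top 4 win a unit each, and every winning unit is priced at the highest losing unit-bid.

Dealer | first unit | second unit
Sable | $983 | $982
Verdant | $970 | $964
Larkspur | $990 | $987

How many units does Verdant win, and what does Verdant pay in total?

Pooled unit-bids ranked (top 4): 990 (Larkspur-1), 987 (Larkspur-2), 983 (Sable-1), 982 (Sable-2)
First bid not allocated: $970.
Verdant wins 0 unit(s) at $970 each.

Verdant: 0 units, pays $0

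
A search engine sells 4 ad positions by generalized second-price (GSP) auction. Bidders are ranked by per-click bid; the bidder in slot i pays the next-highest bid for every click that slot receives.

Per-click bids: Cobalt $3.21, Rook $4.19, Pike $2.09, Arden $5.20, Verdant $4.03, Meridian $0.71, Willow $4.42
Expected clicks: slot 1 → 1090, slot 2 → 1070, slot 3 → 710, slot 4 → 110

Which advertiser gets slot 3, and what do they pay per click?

Ranked by bid: $5.20 (Arden) > $4.42 (Willow) > $4.19 (Rook) > $4.03 (Verdant) > $3.21 (Cobalt) > …
Slot 3 goes to the third-ranked bidder, Rook, who pays the next bid down: $4.03/click.

Rook; $4.03 per click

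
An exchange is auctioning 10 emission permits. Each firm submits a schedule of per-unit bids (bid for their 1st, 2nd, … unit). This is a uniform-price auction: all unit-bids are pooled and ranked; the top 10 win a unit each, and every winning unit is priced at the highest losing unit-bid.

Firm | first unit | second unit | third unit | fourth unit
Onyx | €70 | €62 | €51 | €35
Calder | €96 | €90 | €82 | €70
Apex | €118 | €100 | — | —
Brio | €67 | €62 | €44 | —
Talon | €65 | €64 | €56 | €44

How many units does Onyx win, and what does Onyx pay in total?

Onyx: 1 unit, pays €62

Pooled unit-bids ranked (top 10): 118 (Apex-1), 100 (Apex-2), 96 (Calder-1), 90 (Calder-2), 82 (Calder-3), 70 (Onyx-1), 70 (Calder-4), 67 (Brio-1), 65 (Talon-1), 64 (Talon-2)
The (k+1)-th unit-bid is €62.
Onyx wins 1 unit(s) at €62 each.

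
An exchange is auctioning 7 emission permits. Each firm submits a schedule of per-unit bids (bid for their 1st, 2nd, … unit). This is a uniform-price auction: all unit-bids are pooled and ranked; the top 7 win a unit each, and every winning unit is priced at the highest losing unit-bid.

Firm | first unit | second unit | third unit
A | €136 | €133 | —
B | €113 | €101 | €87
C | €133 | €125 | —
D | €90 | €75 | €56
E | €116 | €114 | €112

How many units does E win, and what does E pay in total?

Merging the schedules and taking the best 7: 136 (A-1), 133 (A-2), 133 (C-1), 125 (C-2), 116 (E-1), 114 (E-2), 113 (B-1)
First bid not allocated: €112.
E wins 2 unit(s) at €112 each.

E: 2 units, pays €224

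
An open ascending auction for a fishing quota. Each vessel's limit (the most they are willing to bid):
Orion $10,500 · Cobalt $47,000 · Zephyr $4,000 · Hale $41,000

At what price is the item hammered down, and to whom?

Rule: the price rises until one bidder remains; the winner pays the price at which the last rival dropped out.
Limits ranked: 47,000 (Cobalt) > 41,000 (Hale) > 10,500 (Orion) > 4,000 (Zephyr)
Once the price passes $41,000, only Cobalt is left; the hammer falls at Hale's limit of $41,000.

Cobalt wins at $41,000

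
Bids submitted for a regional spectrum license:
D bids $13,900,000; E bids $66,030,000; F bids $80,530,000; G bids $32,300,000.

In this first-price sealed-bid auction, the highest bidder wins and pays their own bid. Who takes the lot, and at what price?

F pays $80,530,000

First-price sealed-bid auction: the highest bidder wins and pays their own bid.
Bids ranked: 80,530,000 (F) > 66,030,000 (E) > 32,300,000 (G) > 13,900,000 (D)
F is highest → pays own bid, $80,530,000.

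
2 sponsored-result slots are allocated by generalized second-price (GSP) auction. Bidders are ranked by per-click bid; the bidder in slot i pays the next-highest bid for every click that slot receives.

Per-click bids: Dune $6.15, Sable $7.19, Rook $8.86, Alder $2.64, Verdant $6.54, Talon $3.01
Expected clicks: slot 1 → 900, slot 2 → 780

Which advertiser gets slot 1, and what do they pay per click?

Rook; $7.19 per click

Sorting advertisers: $8.86 (Rook) > $7.19 (Sable) > $6.54 (Verdant) > …
Slot 1 goes to the first-ranked bidder, Rook, who pays the next bid down: $7.19/click.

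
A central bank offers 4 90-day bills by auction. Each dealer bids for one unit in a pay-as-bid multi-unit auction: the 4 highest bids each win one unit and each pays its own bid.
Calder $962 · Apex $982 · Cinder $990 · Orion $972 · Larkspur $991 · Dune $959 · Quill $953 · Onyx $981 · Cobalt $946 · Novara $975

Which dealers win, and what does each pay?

Sorting: 991 (Larkspur), 990 (Cinder), 982 (Apex), 981 (Onyx), 975 (Novara), 972 (Orion), …
Top 4: Larkspur, Cinder, Apex, Onyx.
Each winner pays its own bid: Larkspur $991, Cinder $990, Apex $982, Onyx $981.

Larkspur $991, Cinder $990, Apex $982, Onyx $981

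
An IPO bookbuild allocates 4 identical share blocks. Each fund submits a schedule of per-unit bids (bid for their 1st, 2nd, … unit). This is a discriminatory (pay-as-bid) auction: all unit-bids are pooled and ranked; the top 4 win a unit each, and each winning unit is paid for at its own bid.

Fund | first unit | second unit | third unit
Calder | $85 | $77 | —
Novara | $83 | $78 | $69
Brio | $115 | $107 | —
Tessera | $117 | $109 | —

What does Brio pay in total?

Brio pays $222

All unit-bids, highest first — top 4: 117 (Tessera-1), 115 (Brio-1), 109 (Tessera-2), 107 (Brio-2)
Next rejected bid: $85 (not a price — pay-as-bid).
Brio's winning unit-bids: 115 + 107 = $222.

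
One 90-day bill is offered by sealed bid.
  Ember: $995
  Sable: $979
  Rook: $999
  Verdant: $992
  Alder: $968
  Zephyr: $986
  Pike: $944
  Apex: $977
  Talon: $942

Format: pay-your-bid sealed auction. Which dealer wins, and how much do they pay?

Bids ranked: 999 (Rook) > 995 (Ember) > 992 (Verdant) > 986 (Zephyr) > 979 (Sable) > 977 (Apex) > …
Rook has the highest bid and pays exactly that: $999.

Rook pays $999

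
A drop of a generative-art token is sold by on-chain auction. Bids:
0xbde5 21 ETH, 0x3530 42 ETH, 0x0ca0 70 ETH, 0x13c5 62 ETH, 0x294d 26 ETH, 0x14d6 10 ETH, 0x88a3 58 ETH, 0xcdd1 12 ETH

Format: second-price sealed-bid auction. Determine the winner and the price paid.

0x0ca0 pays 62 ETH

Second-price sealed-bid auction: the highest bidder wins and pays the second-highest bid.
Bids ranked: 70 (0x0ca0) > 62 (0x13c5) > 58 (0x88a3) > 42 (0x3530) > 26 (0x294d) > 21 (0xbde5) > …
0x0ca0 wins with the highest bid; price is set by the runner-up at 62 ETH.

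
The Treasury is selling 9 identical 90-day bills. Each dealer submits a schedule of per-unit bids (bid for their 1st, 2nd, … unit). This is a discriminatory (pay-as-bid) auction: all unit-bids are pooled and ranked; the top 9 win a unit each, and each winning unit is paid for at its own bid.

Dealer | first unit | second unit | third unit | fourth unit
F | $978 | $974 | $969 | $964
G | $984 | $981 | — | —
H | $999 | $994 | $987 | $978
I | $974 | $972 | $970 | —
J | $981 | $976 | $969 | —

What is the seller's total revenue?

All unit-bids, highest first — top 9: 999 (H-1), 994 (H-2), 987 (H-3), 984 (G-1), 981 (G-2), 981 (J-1), 978 (F-1), 978 (H-4), 976 (J-2)
Next rejected bid: $974 (not a price — pay-as-bid).
Each winning unit pays its own bid.
Revenue = 999 + 994 + 987 + 984 + 981 + 981 + 978 + 978 + 976 = $8,858.

Total revenue: $8,858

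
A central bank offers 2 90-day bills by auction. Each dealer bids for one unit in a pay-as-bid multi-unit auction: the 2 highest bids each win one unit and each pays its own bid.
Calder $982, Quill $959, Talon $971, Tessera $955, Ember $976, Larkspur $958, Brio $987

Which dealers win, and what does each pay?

Brio $987, Calder $982

Bids ranked high→low: 987 (Brio), 982 (Calder), 976 (Ember), 971 (Talon), …
Winners (2 units): Brio, Calder.
Each winner pays its own bid: Brio $987, Calder $982.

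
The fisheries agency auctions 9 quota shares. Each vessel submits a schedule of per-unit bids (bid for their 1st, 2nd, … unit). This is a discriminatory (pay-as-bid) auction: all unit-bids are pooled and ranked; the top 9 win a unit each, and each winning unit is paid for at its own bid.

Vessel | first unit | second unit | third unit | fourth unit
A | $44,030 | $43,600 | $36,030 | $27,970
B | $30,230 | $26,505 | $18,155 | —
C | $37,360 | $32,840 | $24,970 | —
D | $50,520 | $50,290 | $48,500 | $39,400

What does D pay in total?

D pays $188,710

Merging the schedules and taking the best 9: 50,520 (D-1), 50,290 (D-2), 48,500 (D-3), 44,030 (A-1), 43,600 (A-2), 39,400 (D-4), 37,360 (C-1), 36,030 (A-3), 32,840 (C-2)
Next rejected bid: $30,230 (not a price — pay-as-bid).
D's winning unit-bids: 50,520 + 50,290 + 48,500 + 39,400 = $188,710.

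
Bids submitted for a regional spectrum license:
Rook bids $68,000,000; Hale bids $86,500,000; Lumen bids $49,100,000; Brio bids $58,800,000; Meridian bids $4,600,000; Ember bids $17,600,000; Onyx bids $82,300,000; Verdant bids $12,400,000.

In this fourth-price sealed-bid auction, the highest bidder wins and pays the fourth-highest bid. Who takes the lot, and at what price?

Hale pays $58,800,000

Sorting bids: 86,500,000 (Hale) > 82,300,000 (Onyx) > 68,000,000 (Rook) > 58,800,000 (Brio) > 49,100,000 (Lumen) > 17,600,000 (Ember) > …
Hale wins; payment is bid #4 in the ranking = $58,800,000.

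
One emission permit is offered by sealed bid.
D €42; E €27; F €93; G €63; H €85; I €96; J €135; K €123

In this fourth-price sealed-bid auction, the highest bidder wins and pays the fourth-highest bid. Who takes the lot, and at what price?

J pays €93

Sorting bids: 135 (J) > 123 (K) > 96 (I) > 93 (F) > 85 (H) > 63 (G) > …
J is highest; pays the fourth-highest bid, €93.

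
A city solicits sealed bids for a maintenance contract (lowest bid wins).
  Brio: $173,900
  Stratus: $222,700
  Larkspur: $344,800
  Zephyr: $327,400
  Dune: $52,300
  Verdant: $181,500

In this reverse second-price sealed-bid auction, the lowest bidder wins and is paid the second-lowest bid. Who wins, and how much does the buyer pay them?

Sorting bids: 52,300 (Dune) < 173,900 (Brio) < 181,500 (Verdant) < 222,700 (Stratus) < 327,400 (Zephyr) < 344,800 (Larkspur)
Dune wins with the lowest bid; price is set by the runner-up at $173,900.

Dune is paid $173,900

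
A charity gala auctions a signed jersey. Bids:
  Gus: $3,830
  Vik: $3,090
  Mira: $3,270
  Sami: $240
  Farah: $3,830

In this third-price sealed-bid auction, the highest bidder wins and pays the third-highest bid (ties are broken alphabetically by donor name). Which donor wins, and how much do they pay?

Rule: the highest bidder wins and pays the third-highest bid.
Bids ranked: 3,830 (Farah) > 3,830 (Gus) > 3,270 (Mira) > 3,090 (Vik) > 240 (Sami)
Tie at $3,830 → Farah wins by tie-break.
Farah wins; payment is bid #3 in the ranking = $3,270.

Farah pays $3,270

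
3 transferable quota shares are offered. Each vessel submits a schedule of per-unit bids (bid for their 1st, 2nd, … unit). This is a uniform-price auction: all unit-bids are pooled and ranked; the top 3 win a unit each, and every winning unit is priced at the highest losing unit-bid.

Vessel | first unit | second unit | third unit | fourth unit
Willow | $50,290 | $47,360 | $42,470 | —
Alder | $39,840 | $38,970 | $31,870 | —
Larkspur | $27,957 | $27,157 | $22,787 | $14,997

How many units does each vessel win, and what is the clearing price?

Merging the schedules and taking the best 3: 50,290 (Willow-1), 47,360 (Willow-2), 42,470 (Willow-3)
First bid not allocated: $39,840.
Allocation: Willow 3.

Willow 3; clearing price $39,840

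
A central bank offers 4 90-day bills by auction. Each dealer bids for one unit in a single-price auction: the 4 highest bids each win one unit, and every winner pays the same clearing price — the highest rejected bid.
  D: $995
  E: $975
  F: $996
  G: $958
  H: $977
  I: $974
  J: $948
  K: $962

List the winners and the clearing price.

Ordering the bids: 996 (F), 995 (D), 977 (H), 975 (E), 974 (I), 962 (K), …
Winners (4 units): F, D, H, E.
First losing bid is I's $974, which sets the uniform price.

F, D, H, E; each pays $974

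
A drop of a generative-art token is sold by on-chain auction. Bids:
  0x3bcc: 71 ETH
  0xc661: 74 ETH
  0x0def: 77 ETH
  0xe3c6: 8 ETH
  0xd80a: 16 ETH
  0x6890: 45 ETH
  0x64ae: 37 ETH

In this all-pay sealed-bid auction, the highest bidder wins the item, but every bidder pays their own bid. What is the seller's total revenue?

All-pay sealed-bid auction: the highest bidder wins the item, but every bidder pays their own bid.
Bids ranked: 77 (0x0def) > 74 (0xc661) > 71 (0x3bcc) > 45 (0x6890) > 37 (0x64ae) > 16 (0xd80a) > …
0x0def wins with the top bid; all bids are sunk regardless.
Every bidder forfeits their bid regardless of winning.
Revenue = 71 + 74 + 77 + 8 + 16 + 45 + 37 = 328 ETH.

Total revenue: 328 ETH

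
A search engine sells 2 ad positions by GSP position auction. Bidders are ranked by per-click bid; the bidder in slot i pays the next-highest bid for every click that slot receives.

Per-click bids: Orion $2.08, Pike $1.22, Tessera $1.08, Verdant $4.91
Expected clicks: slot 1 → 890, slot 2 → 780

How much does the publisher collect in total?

Total revenue: $2802.80

Sorting advertisers: $4.91 (Verdant) > $2.08 (Orion) > $1.22 (Pike) > …
Slot 1: Verdant pays $2.08 × 890 = $1851.20
Slot 2: Orion pays $1.22 × 780 = $951.60
Total = $2802.80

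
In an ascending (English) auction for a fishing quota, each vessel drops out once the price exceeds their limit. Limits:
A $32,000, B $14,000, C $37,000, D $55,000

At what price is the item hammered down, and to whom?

D wins at $37,000

Limits in order: 55,000 (D) > 37,000 (C) > 32,000 (A) > 14,000 (B)
Bidding ends when C exits at $37,000; D takes it.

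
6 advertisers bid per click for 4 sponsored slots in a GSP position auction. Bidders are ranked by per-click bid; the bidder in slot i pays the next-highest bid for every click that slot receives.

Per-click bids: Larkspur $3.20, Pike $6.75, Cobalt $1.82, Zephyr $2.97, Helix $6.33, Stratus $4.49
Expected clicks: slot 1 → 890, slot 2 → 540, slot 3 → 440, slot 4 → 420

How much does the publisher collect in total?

Per-click bids in order: $6.75 (Pike) > $6.33 (Helix) > $4.49 (Stratus) > $3.20 (Larkspur) > $2.97 (Zephyr) > …
Slot 1: Pike pays $6.33 × 890 = $5633.70
Slot 2: Helix pays $4.49 × 540 = $2424.60
Slot 3: Stratus pays $3.20 × 440 = $1408.00
Slot 4: Larkspur pays $2.97 × 420 = $1247.40
Total = $10713.70

Total revenue: $10713.70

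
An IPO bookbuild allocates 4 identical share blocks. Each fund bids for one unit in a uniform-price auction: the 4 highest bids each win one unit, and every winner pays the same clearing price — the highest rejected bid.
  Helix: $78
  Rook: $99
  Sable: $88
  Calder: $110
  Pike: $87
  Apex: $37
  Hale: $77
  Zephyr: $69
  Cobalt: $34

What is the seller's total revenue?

Sorting: 110 (Calder), 99 (Rook), 88 (Sable), 87 (Pike), 78 (Helix), 77 (Hale), …
Top 4: Calder, Rook, Sable, Pike.
Highest unsuccessful bid: $78 → clearing price.
Total revenue = 4 × $78 = $312.

Total revenue: $312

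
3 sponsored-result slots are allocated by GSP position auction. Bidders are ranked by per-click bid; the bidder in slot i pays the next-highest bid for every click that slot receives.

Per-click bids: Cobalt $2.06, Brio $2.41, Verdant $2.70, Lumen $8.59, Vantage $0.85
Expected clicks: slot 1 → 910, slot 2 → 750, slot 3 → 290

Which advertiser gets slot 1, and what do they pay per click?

Lumen; $2.70 per click

Ranked by bid: $8.59 (Lumen) > $2.70 (Verdant) > $2.41 (Brio) > $2.06 (Cobalt) > …
Slot 1 goes to the first-ranked bidder, Lumen, who pays the next bid down: $2.70/click.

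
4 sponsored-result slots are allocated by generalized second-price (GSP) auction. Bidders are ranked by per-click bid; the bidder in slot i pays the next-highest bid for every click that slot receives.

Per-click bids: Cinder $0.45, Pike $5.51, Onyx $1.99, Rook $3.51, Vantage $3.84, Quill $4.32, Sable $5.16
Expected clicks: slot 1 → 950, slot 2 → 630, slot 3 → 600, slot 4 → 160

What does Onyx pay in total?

Sorting advertisers: $5.51 (Pike) > $5.16 (Sable) > $4.32 (Quill) > $3.84 (Vantage) > $3.51 (Rook) > …
Onyx ranks below slot 4 → no slot, pays nothing.

Onyx pays $0.00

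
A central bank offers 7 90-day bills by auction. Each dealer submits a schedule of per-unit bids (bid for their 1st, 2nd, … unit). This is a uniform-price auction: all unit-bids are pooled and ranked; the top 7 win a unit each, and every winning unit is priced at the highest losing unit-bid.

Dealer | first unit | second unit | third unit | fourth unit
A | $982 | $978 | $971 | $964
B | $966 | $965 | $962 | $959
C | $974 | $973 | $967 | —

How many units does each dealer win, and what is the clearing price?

A 3, B 1, C 3; clearing price $965

Merging the schedules and taking the best 7: 982 (A-1), 978 (A-2), 974 (C-1), 973 (C-2), 971 (A-3), 967 (C-3), 966 (B-1)
First bid not allocated: $965.
Allocation: A 3, B 1, C 3.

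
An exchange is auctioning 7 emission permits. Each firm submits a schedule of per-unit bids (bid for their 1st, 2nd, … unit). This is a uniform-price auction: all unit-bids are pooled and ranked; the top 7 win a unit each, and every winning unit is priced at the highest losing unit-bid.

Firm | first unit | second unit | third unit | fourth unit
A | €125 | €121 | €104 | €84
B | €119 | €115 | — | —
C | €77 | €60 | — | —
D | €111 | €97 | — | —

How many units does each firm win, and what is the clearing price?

Merging the schedules and taking the best 7: 125 (A-1), 121 (A-2), 119 (B-1), 115 (B-2), 111 (D-1), 104 (A-3), 97 (D-2)
The (k+1)-th unit-bid is €84.
Allocation: A 3, B 2, D 2.

A 3, B 2, D 2; clearing price €84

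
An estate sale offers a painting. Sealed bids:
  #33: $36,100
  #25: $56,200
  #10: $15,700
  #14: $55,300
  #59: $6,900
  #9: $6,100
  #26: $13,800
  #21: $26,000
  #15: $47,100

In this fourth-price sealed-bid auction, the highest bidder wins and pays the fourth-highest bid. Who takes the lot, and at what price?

#25 pays $36,100

Sorting bids: 56,200 (#25) > 55,300 (#14) > 47,100 (#15) > 36,100 (#33) > 26,000 (#21) > 15,700 (#10) > …
#25 wins; payment is bid #4 in the ranking = $36,100.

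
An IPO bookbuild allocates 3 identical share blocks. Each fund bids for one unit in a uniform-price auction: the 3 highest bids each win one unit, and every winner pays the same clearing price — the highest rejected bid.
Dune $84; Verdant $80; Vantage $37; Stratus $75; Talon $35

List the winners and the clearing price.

Bids ranked high→low: 84 (Dune), 80 (Verdant), 75 (Stratus), 37 (Vantage), 35 (Talon)
Winners (3 units): Dune, Verdant, Stratus.
Clearing price = highest rejected bid = $37.

Dune, Verdant, Stratus; each pays $37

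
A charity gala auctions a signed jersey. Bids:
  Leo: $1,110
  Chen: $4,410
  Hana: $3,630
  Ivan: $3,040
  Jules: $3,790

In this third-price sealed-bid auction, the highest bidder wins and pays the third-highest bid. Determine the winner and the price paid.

Sorting bids: 4,410 (Chen) > 3,790 (Jules) > 3,630 (Hana) > 3,040 (Ivan) > 1,110 (Leo)
Chen wins; payment is bid #3 in the ranking = $3,630.

Chen pays $3,630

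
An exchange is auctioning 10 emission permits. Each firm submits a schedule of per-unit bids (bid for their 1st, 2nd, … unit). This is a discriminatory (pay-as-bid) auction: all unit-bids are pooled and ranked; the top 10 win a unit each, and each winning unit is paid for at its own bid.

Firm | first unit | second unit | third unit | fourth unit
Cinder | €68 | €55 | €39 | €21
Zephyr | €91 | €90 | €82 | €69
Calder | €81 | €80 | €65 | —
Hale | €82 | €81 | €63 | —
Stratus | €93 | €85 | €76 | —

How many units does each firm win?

Calder 2, Hale 2, Stratus 3, Zephyr 3

Merging the schedules and taking the best 10: 93 (Stratus-1), 91 (Zephyr-1), 90 (Zephyr-2), 85 (Stratus-2), 82 (Zephyr-3), 82 (Hale-1), 81 (Calder-1), 81 (Hale-2), 80 (Calder-2), 76 (Stratus-3)
Next rejected bid: €69 (not a price — pay-as-bid).
Allocation: Calder 2, Hale 2, Stratus 3, Zephyr 3.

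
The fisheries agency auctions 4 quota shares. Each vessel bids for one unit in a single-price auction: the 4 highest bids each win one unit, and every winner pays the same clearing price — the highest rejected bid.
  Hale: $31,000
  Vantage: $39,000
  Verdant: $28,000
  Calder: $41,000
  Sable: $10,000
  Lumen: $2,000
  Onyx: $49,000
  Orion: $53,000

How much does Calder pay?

Bids ranked high→low: 53,000 (Orion), 49,000 (Onyx), 41,000 (Calder), 39,000 (Vantage), 31,000 (Hale), 28,000 (Verdant), …
The 4 highest are Orion, Onyx, Calder, Vantage.
First losing bid is Hale's $31,000, which sets the uniform price.
Calder wins → pays $31,000.

Calder pays $31,000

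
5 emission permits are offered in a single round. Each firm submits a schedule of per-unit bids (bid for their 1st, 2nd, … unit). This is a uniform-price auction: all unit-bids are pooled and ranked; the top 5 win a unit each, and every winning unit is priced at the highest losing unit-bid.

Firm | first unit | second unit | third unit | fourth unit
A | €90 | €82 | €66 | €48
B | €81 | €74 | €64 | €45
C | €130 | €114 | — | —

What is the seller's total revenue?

Total revenue: €370

Pooled unit-bids ranked (top 5): 130 (C-1), 114 (C-2), 90 (A-1), 82 (A-2), 81 (B-1)
Highest rejected unit-bid = €74.
Allocation: A 2, B 1, C 2. Every unit priced at €74.
Revenue = 5 × 74 = €370.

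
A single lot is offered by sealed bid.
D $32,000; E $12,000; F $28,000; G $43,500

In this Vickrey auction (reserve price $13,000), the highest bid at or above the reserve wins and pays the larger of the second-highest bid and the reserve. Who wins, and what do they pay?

Bids in order: 43,500 (G) > 32,000 (D) > 28,000 (F) > 12,000 (E)
G has the top bid at or above the reserve ($43,500).
Second-highest bid $32,000 exceeds the reserve $13,000 → payment $32,000.

G pays $32,000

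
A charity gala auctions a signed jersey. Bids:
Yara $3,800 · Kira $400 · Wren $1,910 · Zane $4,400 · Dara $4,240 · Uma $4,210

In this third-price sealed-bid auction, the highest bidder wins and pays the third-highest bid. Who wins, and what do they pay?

Zane pays $4,210

Sorting bids: 4,400 (Zane) > 4,240 (Dara) > 4,210 (Uma) > 3,800 (Yara) > 1,910 (Wren) > 400 (Kira)
Zane wins; payment is bid #3 in the ranking = $4,210.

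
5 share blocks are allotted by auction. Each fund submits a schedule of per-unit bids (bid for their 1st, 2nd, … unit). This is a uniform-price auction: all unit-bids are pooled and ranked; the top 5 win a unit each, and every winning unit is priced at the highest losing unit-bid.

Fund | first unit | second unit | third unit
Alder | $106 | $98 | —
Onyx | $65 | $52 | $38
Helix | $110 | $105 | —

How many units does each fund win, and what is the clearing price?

All unit-bids, highest first — top 5: 110 (Helix-1), 106 (Alder-1), 105 (Helix-2), 98 (Alder-2), 65 (Onyx-1)
First bid not allocated: $52.
Allocation: Alder 2, Helix 2, Onyx 1.

Alder 2, Helix 2, Onyx 1; clearing price $52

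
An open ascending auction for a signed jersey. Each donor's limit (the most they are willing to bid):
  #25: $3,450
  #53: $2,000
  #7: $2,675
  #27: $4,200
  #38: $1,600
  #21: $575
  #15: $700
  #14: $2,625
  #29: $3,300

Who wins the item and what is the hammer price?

#27 wins at $3,450

Rule: the price rises until one bidder remains; the winner pays the price at which the last rival dropped out.
Limits ranked: 4,200 (#27) > 3,450 (#25) > 3,300 (#29) > 2,675 (#7) > 2,625 (#14) > 2,000 (#53) > …
Bidding ends when #25 exits at $3,450; #27 takes it.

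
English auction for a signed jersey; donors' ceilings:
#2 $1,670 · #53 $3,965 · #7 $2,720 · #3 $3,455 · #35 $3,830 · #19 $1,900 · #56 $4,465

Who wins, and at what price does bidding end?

#56 wins at $3,965

Limits in order: 4,465 (#56) > 3,965 (#53) > 3,830 (#35) > 3,455 (#3) > 2,720 (#7) > 1,900 (#19) > …
Once the price passes $3,965, only #56 is left; the hammer falls at #53's limit of $3,965.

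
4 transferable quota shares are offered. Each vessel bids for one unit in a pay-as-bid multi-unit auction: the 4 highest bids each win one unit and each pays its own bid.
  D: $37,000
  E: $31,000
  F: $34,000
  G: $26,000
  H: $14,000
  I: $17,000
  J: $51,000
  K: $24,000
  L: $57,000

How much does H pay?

H pays $0

Ordering the bids: 57,000 (L), 51,000 (J), 37,000 (D), 34,000 (F), 31,000 (E), 26,000 (G), …
The 4 highest are L, J, D, F.
H does not win → $0.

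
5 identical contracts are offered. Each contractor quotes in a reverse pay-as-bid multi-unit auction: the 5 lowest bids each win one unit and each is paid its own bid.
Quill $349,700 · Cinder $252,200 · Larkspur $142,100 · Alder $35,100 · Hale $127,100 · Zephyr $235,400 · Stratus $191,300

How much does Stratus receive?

Bids ranked low→high: 35,100 (Alder), 127,100 (Hale), 142,100 (Larkspur), 191,300 (Stratus), 235,400 (Zephyr), 252,200 (Cinder), 349,700 (Quill)
Winners (5 units): Alder, Hale, Larkspur, Stratus, Zephyr.
Stratus wins → own bid $191,300.

Stratus is paid $191,300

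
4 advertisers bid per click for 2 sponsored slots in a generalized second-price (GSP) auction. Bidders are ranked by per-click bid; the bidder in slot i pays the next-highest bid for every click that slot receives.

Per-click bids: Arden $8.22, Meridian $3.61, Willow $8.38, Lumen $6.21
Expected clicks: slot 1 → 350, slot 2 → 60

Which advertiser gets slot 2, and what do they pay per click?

Arden; $6.21 per click

Sorting advertisers: $8.38 (Willow) > $8.22 (Arden) > $6.21 (Lumen) > …
Slot 2 goes to the second-ranked bidder, Arden, who pays the next bid down: $6.21/click.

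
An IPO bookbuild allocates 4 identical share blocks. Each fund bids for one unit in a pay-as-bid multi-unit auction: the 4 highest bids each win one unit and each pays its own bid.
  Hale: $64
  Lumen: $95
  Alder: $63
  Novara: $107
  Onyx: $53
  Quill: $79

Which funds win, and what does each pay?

Novara $107, Lumen $95, Quill $79, Hale $64

Sorting: 107 (Novara), 95 (Lumen), 79 (Quill), 64 (Hale), 63 (Alder), 53 (Onyx)
The 4 highest are Novara, Lumen, Quill, Hale.
Each winner pays its own bid: Novara $107, Lumen $95, Quill $79, Hale $64.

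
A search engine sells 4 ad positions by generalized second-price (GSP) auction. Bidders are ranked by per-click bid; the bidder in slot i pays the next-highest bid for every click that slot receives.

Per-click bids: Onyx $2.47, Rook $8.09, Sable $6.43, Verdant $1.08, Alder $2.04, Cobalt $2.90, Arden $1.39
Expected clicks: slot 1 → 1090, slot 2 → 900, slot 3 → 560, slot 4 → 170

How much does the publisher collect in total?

Ranked by bid: $8.09 (Rook) > $6.43 (Sable) > $2.90 (Cobalt) > $2.47 (Onyx) > $2.04 (Alder) > …
Slot 1: Rook pays $6.43 × 1090 = $7008.70
Slot 2: Sable pays $2.90 × 900 = $2610.00
Slot 3: Cobalt pays $2.47 × 560 = $1383.20
Slot 4: Onyx pays $2.04 × 170 = $346.80
Total = $11348.70

Total revenue: $11348.70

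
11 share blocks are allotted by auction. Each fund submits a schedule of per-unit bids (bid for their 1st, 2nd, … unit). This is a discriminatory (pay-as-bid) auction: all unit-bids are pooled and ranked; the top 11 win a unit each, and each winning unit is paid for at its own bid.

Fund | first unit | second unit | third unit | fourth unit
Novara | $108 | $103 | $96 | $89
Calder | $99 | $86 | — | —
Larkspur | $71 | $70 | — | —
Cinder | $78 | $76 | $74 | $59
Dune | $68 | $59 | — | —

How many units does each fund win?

All unit-bids, highest first — top 11: 108 (Novara-1), 103 (Novara-2), 99 (Calder-1), 96 (Novara-3), 89 (Novara-4), 86 (Calder-2), 78 (Cinder-1), 76 (Cinder-2), 74 (Cinder-3), 71 (Larkspur-1), 70 (Larkspur-2)
Next rejected bid: $68 (not a price — pay-as-bid).
Allocation: Calder 2, Cinder 3, Larkspur 2, Novara 4.

Calder 2, Cinder 3, Larkspur 2, Novara 4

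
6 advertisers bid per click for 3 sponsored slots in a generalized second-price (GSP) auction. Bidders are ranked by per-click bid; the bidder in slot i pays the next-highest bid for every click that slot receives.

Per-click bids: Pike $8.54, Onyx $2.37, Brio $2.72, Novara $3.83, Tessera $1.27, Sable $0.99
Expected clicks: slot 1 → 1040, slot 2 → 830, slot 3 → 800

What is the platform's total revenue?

Total revenue: $8136.80

Ranked by bid: $8.54 (Pike) > $3.83 (Novara) > $2.72 (Brio) > $2.37 (Onyx) > …
Slot 1: Pike pays $3.83 × 1040 = $3983.20
Slot 2: Novara pays $2.72 × 830 = $2257.60
Slot 3: Brio pays $2.37 × 800 = $1896.00
Total = $8136.80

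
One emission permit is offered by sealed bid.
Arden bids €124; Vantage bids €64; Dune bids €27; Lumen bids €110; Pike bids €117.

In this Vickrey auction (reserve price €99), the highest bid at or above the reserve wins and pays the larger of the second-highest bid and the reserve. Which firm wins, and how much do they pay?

Arden pays €117

Vickrey auction (reserve price €99): the highest bid at or above the reserve wins and pays the larger of the second-highest bid and the reserve.
Bids in order: 124 (Arden) > 117 (Pike) > 110 (Lumen) > 64 (Vantage) > 27 (Dune)
Highest eligible bid: Arden at €124.
Second-highest bid €117 exceeds the reserve €99 → payment €117.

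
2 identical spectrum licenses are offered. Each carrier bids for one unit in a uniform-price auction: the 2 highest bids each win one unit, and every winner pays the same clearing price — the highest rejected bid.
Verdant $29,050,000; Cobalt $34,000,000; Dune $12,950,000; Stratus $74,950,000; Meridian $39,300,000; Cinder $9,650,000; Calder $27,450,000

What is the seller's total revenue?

Bids ranked high→low: 74,950,000 (Stratus), 39,300,000 (Meridian), 34,000,000 (Cobalt), 29,050,000 (Verdant), …
Top 2: Stratus, Meridian.
Clearing price = highest rejected bid = $34,000,000.
Total revenue = 2 × $34,000,000 = $68,000,000.

Total revenue: $68,000,000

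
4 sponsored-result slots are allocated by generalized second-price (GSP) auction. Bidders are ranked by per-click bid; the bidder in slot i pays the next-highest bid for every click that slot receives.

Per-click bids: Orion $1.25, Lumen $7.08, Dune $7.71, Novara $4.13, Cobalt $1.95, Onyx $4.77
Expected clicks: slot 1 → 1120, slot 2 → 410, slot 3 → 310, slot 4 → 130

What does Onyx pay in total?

Onyx pays $1280.30

Per-click bids in order: $7.71 (Dune) > $7.08 (Lumen) > $4.77 (Onyx) > $4.13 (Novara) > $1.95 (Cobalt) > …
Onyx holds slot 3 → pays next bid $4.13 × 310 clicks = $1280.30.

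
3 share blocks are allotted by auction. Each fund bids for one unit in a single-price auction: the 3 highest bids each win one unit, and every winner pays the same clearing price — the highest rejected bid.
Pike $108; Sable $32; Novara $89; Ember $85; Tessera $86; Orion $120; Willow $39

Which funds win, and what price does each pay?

Orion, Pike, Novara; each pays $86

Sorting: 120 (Orion), 108 (Pike), 89 (Novara), 86 (Tessera), 85 (Ember), …
The 3 highest are Orion, Pike, Novara.
Highest unsuccessful bid: $86 → clearing price.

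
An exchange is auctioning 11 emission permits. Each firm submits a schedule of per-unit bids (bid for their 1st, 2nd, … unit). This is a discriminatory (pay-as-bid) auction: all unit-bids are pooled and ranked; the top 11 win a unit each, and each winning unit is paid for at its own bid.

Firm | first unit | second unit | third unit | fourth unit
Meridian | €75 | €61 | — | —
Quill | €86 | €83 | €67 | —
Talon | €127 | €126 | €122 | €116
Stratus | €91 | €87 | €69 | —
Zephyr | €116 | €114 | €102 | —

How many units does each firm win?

All unit-bids, highest first — top 11: 127 (Talon-1), 126 (Talon-2), 122 (Talon-3), 116 (Talon-4), 116 (Zephyr-1), 114 (Zephyr-2), 102 (Zephyr-3), 91 (Stratus-1), 87 (Stratus-2), 86 (Quill-1), 83 (Quill-2)
Next rejected bid: €75 (not a price — pay-as-bid).
Allocation: Quill 2, Stratus 2, Talon 4, Zephyr 3.

Quill 2, Stratus 2, Talon 4, Zephyr 3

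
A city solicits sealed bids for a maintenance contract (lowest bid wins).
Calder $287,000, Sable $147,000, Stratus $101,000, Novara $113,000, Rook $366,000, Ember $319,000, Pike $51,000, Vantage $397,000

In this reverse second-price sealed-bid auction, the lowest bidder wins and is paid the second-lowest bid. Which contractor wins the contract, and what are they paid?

Pike is paid $101,000

Rule: the lowest bidder wins and is paid the second-lowest bid.
Sorting bids: 51,000 (Pike) < 101,000 (Stratus) < 113,000 (Novara) < 147,000 (Sable) < 287,000 (Calder) < 319,000 (Ember) < …
Second-price: Pike is paid Stratus's bid of $101,000.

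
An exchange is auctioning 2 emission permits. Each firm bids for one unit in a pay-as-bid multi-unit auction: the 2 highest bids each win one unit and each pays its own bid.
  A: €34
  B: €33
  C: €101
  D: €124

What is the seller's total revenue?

Total revenue: €225

Ordering the bids: 124 (D), 101 (C), 34 (A), 33 (B)
The 2 highest are D, C.
Total revenue = 124 + 101 = €225.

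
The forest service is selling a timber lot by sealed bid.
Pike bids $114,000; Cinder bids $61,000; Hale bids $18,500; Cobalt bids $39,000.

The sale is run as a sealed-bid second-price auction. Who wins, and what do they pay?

Bids ranked: 114,000 (Pike) > 61,000 (Cinder) > 39,000 (Cobalt) > 18,500 (Hale)
Pike wins with the highest bid; price is set by the runner-up at $61,000.

Pike pays $61,000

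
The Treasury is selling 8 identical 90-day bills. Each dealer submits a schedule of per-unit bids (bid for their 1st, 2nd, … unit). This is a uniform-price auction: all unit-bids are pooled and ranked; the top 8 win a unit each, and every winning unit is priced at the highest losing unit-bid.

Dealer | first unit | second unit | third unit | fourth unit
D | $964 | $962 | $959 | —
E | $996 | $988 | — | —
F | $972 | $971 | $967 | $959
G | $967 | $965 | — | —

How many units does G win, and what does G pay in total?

G: 2 units, pays $1,924

All unit-bids, highest first — top 8: 996 (E-1), 988 (E-2), 972 (F-1), 971 (F-2), 967 (F-3), 967 (G-1), 965 (G-2), 964 (D-1)
First bid not allocated: $962.
G wins 2 unit(s) at $962 each.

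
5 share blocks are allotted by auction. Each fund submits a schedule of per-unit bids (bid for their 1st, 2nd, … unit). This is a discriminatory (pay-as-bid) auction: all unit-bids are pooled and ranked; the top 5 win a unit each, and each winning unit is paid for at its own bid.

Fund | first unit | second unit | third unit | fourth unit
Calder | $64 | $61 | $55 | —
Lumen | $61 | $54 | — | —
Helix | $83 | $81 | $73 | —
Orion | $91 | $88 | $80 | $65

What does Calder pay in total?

Calder pays $0

All unit-bids, highest first — top 5: 91 (Orion-1), 88 (Orion-2), 83 (Helix-1), 81 (Helix-2), 80 (Orion-3)
Next rejected bid: $73 (not a price — pay-as-bid).
Calder wins no units.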